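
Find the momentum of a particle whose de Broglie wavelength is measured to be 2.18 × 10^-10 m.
3.04 × 10^-24 kg·m/s

From the de Broglie relation λ = h/p, we solve for p:

p = h/λ
p = (6.626 × 10^-34 J·s) / (2.18 × 10^-10 m)
p = 3.04 × 10^-24 kg·m/s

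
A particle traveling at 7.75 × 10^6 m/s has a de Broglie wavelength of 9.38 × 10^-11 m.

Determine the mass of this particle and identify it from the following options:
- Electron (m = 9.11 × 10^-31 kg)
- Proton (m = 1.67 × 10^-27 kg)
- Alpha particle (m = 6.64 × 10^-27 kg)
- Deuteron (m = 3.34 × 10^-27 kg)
The particle is an electron.

From λ = h/(mv), solve for mass:

m = h/(λv)
m = (6.626 × 10^-34 J·s) / (9.38 × 10^-11 m × 7.75 × 10^6 m/s)
m = 9.11 × 10^-31 kg

Comparing with the listed masses, this is closest to an electron.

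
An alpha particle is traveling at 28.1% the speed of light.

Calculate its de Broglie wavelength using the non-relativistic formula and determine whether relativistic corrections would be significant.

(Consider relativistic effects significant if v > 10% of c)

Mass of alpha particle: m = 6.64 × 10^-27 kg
Yes, relativistic corrections are needed.

Using the non-relativistic de Broglie formula λ = h/(mv):

v = 28.1% × c = 8.424 × 10^7 m/s

λ = h/(mv)
λ = (6.626 × 10^-34 J·s) / (6.64 × 10^-27 kg × 8.424 × 10^7 m/s)
λ = 1.18 × 10^-15 m

Since v = 28.1% of c > 10% of c, relativistic corrections ARE significant and the actual wavelength would differ from this non-relativistic estimate.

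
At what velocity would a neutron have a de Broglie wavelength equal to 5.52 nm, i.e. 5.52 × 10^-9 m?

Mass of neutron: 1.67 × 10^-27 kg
7.19 × 10^1 m/s

From λ = h/(mv), solve for v:

v = h/(mλ)
v = (6.626 × 10^-34 J·s) / (1.67 × 10^-27 kg × 5.52 × 10^-9 m)
v = 7.19 × 10^1 m/s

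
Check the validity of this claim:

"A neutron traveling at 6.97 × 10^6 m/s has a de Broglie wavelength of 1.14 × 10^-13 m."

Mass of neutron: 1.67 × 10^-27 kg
False

The claim is incorrect.

Using λ = h/(mv):
λ = (6.626 × 10^-34 J·s) / (1.67 × 10^-27 kg × 6.97 × 10^6 m/s)
λ = 5.69 × 10^-14 m

The actual wavelength differs from the claimed 1.14 × 10^-13 m.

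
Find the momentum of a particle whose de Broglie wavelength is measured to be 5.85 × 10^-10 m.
1.13 × 10^-24 kg·m/s

From the de Broglie relation λ = h/p, we solve for p:

p = h/λ
p = (6.626 × 10^-34 J·s) / (5.85 × 10^-10 m)
p = 1.13 × 10^-24 kg·m/s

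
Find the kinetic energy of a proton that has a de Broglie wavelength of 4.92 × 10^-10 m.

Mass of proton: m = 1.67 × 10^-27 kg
5.43 × 10^-22 J (or 3.39 × 10^-3 eV)

From λ = h/√(2mKE), we solve for KE:

λ² = h²/(2mKE)
KE = h²/(2mλ²)
KE = (6.626 × 10^-34 J·s)² / (2 × 1.67 × 10^-27 kg × (4.92 × 10^-10 m)²)
KE = 5.43 × 10^-22 J
KE = 3.39 × 10^-3 eV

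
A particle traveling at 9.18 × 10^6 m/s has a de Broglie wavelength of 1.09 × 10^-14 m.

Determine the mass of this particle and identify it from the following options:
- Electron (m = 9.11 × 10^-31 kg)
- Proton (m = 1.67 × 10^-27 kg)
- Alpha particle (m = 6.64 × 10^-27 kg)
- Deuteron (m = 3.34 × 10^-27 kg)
The particle is an alpha particle.

From λ = h/(mv), solve for mass:

m = h/(λv)
m = (6.626 × 10^-34 J·s) / (1.09 × 10^-14 m × 9.18 × 10^6 m/s)
m = 6.62 × 10^-27 kg

Comparing with the listed masses, this is closest to an alpha particle.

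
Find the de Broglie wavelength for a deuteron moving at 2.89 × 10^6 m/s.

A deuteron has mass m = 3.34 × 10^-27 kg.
6.86 × 10^-14 m

Using the de Broglie relation λ = h/(mv):

λ = h/(mv)
λ = (6.626 × 10^-34 J·s) / (3.34 × 10^-27 kg × 2.89 × 10^6 m/s)
λ = 6.86 × 10^-14 m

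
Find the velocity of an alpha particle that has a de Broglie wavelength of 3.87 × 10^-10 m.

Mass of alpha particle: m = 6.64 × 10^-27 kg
2.58 × 10^2 m/s

From the de Broglie relation λ = h/(mv), we solve for v:

v = h/(mλ)
v = (6.626 × 10^-34 J·s) / (6.64 × 10^-27 kg × 3.87 × 10^-10 m)
v = 2.58 × 10^2 m/s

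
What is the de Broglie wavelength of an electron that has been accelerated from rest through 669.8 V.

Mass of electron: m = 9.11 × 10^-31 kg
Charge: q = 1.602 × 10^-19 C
4.74 × 10^-11 m

When a particle is accelerated through voltage V, it gains kinetic energy KE = qV.

The de Broglie wavelength is then λ = h/√(2mqV):

λ = h/√(2mqV)
λ = (6.626 × 10^-34 J·s) / √(2 × 9.11 × 10^-31 kg × 1.602 × 10^-19 C × 669.8 V)
λ = 4.74 × 10^-11 m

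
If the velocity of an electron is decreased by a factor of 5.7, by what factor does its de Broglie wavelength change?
The wavelength increases by a factor of 5.7.

From λ = h/(mv), the wavelength is inversely proportional to velocity:

λ ∝ 1/v

If v → v/5.7, then λ → 5.7λ

When velocity is decreased by a factor of 5.7, the wavelength increases by a factor of 5.7.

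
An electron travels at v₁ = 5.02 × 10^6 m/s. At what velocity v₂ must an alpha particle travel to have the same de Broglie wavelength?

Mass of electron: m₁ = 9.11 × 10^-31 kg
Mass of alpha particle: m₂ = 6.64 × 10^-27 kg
v₂ = 6.89 × 10^2 m/s

For equal de Broglie wavelengths: λ₁ = λ₂

h/(m₁v₁) = h/(m₂v₂)
m₁v₁ = m₂v₂
v₂ = v₁ · (m₁/m₂)

v₂ = 5.02 × 10^6 m/s × (9.11 × 10^-31 kg / 6.64 × 10^-27 kg)
v₂ = 6.89 × 10^2 m/s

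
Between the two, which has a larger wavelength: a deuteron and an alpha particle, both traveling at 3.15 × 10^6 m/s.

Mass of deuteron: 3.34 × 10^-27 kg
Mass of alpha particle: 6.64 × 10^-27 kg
The deuteron has the longer wavelength.

Using λ = h/(mv), since both particles have the same velocity, the wavelength depends only on mass.

For deuteron: λ₁ = h/(m₁v) = 6.30 × 10^-14 m
For alpha particle: λ₂ = h/(m₂v) = 3.17 × 10^-14 m

Since λ ∝ 1/m at constant velocity, the lighter particle has the longer wavelength.

The deuteron has the longer de Broglie wavelength.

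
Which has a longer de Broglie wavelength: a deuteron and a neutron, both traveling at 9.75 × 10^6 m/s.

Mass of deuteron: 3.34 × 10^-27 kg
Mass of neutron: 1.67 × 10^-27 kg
The neutron has the longer wavelength.

Using λ = h/(mv), since both particles have the same velocity, the wavelength depends only on mass.

For deuteron: λ₁ = h/(m₁v) = 2.03 × 10^-14 m
For neutron: λ₂ = h/(m₂v) = 4.07 × 10^-14 m

Since λ ∝ 1/m at constant velocity, the lighter particle has the longer wavelength.

The neutron has the longer de Broglie wavelength.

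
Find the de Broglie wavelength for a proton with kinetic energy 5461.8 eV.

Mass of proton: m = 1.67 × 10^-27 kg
3.88 × 10^-13 m

Using λ = h/√(2mKE):

First convert KE to Joules: KE = 5461.8 eV = 8.751 × 10^-16 J

λ = h/√(2mKE)
λ = (6.626 × 10^-34 J·s) / √(2 × 1.67 × 10^-27 kg × 8.751 × 10^-16 J)
λ = 3.88 × 10^-13 m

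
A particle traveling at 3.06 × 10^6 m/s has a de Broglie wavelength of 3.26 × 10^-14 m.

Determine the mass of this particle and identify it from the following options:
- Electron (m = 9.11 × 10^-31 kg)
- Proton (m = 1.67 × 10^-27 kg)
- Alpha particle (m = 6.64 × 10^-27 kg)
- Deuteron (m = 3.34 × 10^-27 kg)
The particle is an alpha particle.

From λ = h/(mv), solve for mass:

m = h/(λv)
m = (6.626 × 10^-34 J·s) / (3.26 × 10^-14 m × 3.06 × 10^6 m/s)
m = 6.64 × 10^-27 kg

Comparing with the listed masses, this is closest to an alpha particle.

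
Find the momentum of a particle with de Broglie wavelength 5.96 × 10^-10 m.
1.11 × 10^-24 kg·m/s

From the de Broglie relation λ = h/p, we solve for p:

p = h/λ
p = (6.626 × 10^-34 J·s) / (5.96 × 10^-10 m)
p = 1.11 × 10^-24 kg·m/s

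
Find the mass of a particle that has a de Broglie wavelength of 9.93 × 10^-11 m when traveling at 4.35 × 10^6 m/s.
1.53 × 10^-30 kg

From the de Broglie relation λ = h/(mv), we solve for m:

m = h/(λv)
m = (6.626 × 10^-34 J·s) / (9.93 × 10^-11 m × 4.35 × 10^6 m/s)
m = 1.53 × 10^-30 kg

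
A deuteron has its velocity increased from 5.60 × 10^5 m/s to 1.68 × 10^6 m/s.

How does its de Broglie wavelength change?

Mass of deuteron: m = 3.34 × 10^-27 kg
The wavelength decreases by a factor of 3.

Using λ = h/(mv):

Initial wavelength: λ₁ = h/(mv₁) = 3.54 × 10^-13 m
Final wavelength: λ₂ = h/(mv₂) = 1.18 × 10^-13 m

Since λ ∝ 1/v, when velocity increases by a factor of 3, the wavelength decreases by a factor of 3.

λ₂/λ₁ = v₁/v₂ = 1/3

The wavelength decreases by a factor of 3.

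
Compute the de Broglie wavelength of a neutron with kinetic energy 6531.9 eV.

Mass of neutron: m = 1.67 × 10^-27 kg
3.54 × 10^-13 m

Using λ = h/√(2mKE):

First convert KE to Joules: KE = 6531.9 eV = 1.047 × 10^-15 J

λ = h/√(2mKE)
λ = (6.626 × 10^-34 J·s) / √(2 × 1.67 × 10^-27 kg × 1.047 × 10^-15 J)
λ = 3.54 × 10^-13 m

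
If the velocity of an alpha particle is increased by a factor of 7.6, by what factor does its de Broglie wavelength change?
The wavelength decreases by a factor of 7.6.

From λ = h/(mv), the wavelength is inversely proportional to velocity:

λ ∝ 1/v

If v → 7.6v, then λ → λ/7.6

When velocity is increased by a factor of 7.6, the wavelength decreases by a factor of 7.6.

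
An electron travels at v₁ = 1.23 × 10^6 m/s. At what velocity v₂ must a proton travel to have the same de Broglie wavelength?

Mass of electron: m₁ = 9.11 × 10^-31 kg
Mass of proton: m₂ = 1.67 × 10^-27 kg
v₂ = 6.71 × 10^2 m/s

For equal de Broglie wavelengths: λ₁ = λ₂

h/(m₁v₁) = h/(m₂v₂)
m₁v₁ = m₂v₂
v₂ = v₁ · (m₁/m₂)

v₂ = 1.23 × 10^6 m/s × (9.11 × 10^-31 kg / 1.67 × 10^-27 kg)
v₂ = 6.71 × 10^2 m/s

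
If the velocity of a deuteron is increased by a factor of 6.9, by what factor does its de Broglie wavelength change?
The wavelength decreases by a factor of 6.9.

From λ = h/(mv), the wavelength is inversely proportional to velocity:

λ ∝ 1/v

If v → 6.9v, then λ → λ/6.9

When velocity is increased by a factor of 6.9, the wavelength decreases by a factor of 6.9.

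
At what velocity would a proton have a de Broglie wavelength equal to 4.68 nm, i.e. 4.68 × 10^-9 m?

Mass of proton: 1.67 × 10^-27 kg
8.48 × 10^1 m/s

From λ = h/(mv), solve for v:

v = h/(mλ)
v = (6.626 × 10^-34 J·s) / (1.67 × 10^-27 kg × 4.68 × 10^-9 m)
v = 8.48 × 10^1 m/s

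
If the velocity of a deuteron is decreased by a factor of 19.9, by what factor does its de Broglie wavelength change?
The wavelength increases by a factor of 19.9.

From λ = h/(mv), the wavelength is inversely proportional to velocity:

λ ∝ 1/v

If v → v/19.9, then λ → 19.9λ

When velocity is decreased by a factor of 19.9, the wavelength increases by a factor of 19.9.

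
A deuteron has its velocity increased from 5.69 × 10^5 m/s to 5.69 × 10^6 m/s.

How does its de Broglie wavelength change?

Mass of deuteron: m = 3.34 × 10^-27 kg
The wavelength decreases by a factor of 10.

Using λ = h/(mv):

Initial wavelength: λ₁ = h/(mv₁) = 3.49 × 10^-13 m
Final wavelength: λ₂ = h/(mv₂) = 3.49 × 10^-14 m

Since λ ∝ 1/v, when velocity increases by a factor of 10, the wavelength decreases by a factor of 10.

λ₂/λ₁ = v₁/v₂ = 1/10

The wavelength decreases by a factor of 10.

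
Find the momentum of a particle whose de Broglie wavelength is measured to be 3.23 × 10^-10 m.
2.05 × 10^-24 kg·m/s

From the de Broglie relation λ = h/p, we solve for p:

p = h/λ
p = (6.626 × 10^-34 J·s) / (3.23 × 10^-10 m)
p = 2.05 × 10^-24 kg·m/s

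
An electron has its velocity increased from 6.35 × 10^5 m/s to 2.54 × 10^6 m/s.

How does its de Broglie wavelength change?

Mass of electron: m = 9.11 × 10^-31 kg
The wavelength decreases by a factor of 4.

Using λ = h/(mv):

Initial wavelength: λ₁ = h/(mv₁) = 1.15 × 10^-9 m
Final wavelength: λ₂ = h/(mv₂) = 2.86 × 10^-10 m

Since λ ∝ 1/v, when velocity increases by a factor of 4, the wavelength decreases by a factor of 4.

λ₂/λ₁ = v₁/v₂ = 1/4

The wavelength decreases by a factor of 4.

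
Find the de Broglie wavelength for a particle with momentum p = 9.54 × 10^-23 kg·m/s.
6.95 × 10^-12 m

Using the de Broglie relation λ = h/p:

λ = h/p
λ = (6.626 × 10^-34 J·s) / (9.54 × 10^-23 kg·m/s)
λ = 6.95 × 10^-12 m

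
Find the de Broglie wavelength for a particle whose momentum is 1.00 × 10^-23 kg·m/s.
6.63 × 10^-11 m

Using the de Broglie relation λ = h/p:

λ = h/p
λ = (6.626 × 10^-34 J·s) / (1.00 × 10^-23 kg·m/s)
λ = 6.63 × 10^-11 m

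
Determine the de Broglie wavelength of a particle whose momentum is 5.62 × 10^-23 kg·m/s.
1.18 × 10^-11 m

Using the de Broglie relation λ = h/p:

λ = h/p
λ = (6.626 × 10^-34 J·s) / (5.62 × 10^-23 kg·m/s)
λ = 1.18 × 10^-11 m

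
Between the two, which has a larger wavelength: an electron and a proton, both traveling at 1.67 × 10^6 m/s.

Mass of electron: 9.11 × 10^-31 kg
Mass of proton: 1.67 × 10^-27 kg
The electron has the longer wavelength.

Using λ = h/(mv), since both particles have the same velocity, the wavelength depends only on mass.

For electron: λ₁ = h/(m₁v) = 4.36 × 10^-10 m
For proton: λ₂ = h/(m₂v) = 2.38 × 10^-13 m

Since λ ∝ 1/m at constant velocity, the lighter particle has the longer wavelength.

The electron has the longer de Broglie wavelength.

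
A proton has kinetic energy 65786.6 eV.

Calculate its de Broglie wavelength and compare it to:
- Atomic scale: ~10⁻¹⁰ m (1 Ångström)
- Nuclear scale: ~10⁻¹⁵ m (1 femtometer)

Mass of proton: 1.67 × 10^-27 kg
λ = 1.12 × 10^-13 m, which is between nuclear and atomic scales.

Using λ = h/√(2mKE):

KE = 65786.6 eV = 1.054 × 10^-14 J

λ = h/√(2mKE)
λ = (6.626 × 10^-34 J·s) / √(2 × 1.67 × 10^-27 kg × 1.054 × 10^-14 J)
λ = 1.12 × 10^-13 m

Comparison:
- Atomic scale (10⁻¹⁰ m): λ is 0.0011× this size
- Nuclear scale (10⁻¹⁵ m): λ is 1.1e+02× this size

The wavelength is between nuclear and atomic scales.

This wavelength is appropriate for probing atomic structure but too large for nuclear physics experiments.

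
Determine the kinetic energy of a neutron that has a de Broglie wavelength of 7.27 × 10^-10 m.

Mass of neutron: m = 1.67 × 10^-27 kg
2.49 × 10^-22 J (or 1.55 × 10^-3 eV)

From λ = h/√(2mKE), we solve for KE:

λ² = h²/(2mKE)
KE = h²/(2mλ²)
KE = (6.626 × 10^-34 J·s)² / (2 × 1.67 × 10^-27 kg × (7.27 × 10^-10 m)²)
KE = 2.49 × 10^-22 J
KE = 1.55 × 10^-3 eV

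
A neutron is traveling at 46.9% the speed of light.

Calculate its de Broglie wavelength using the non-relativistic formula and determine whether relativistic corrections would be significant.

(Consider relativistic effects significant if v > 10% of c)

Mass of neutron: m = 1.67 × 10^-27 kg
Yes, relativistic corrections are needed.

Using the non-relativistic de Broglie formula λ = h/(mv):

v = 46.9% × c = 1.406 × 10^8 m/s

λ = h/(mv)
λ = (6.626 × 10^-34 J·s) / (1.67 × 10^-27 kg × 1.406 × 10^8 m/s)
λ = 2.82 × 10^-15 m

Since v = 46.9% of c > 10% of c, relativistic corrections ARE significant and the actual wavelength would differ from this non-relativistic estimate.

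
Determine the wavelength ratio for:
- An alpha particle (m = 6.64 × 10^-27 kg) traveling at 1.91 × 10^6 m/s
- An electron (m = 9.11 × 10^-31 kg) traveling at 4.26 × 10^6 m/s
λ₁/λ₂ = 3.06 × 10^-4

Using λ = h/(mv):

λ₁ = h/(m₁v₁) = 5.22 × 10^-14 m
λ₂ = h/(m₂v₂) = 1.71 × 10^-10 m

Ratio λ₁/λ₂ = (m₂v₂)/(m₁v₁)
         = (9.11 × 10^-31 kg × 4.26 × 10^6 m/s) / (6.64 × 10^-27 kg × 1.91 × 10^6 m/s)
         = 3.06 × 10^-4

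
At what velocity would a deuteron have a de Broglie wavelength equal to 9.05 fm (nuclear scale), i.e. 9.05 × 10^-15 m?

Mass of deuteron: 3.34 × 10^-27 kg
2.19 × 10^7 m/s

From λ = h/(mv), solve for v:

v = h/(mλ)
v = (6.626 × 10^-34 J·s) / (3.34 × 10^-27 kg × 9.05 × 10^-15 m)
v = 2.19 × 10^7 m/s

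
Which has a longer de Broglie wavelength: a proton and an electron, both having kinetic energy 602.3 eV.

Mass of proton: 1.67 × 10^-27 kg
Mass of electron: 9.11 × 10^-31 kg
The electron has the longer wavelength.

Using λ = h/√(2mKE):

For proton: λ₁ = h/√(2m₁KE) = 1.17 × 10^-12 m
For electron: λ₂ = h/√(2m₂KE) = 5.00 × 10^-11 m

Since λ ∝ 1/√m at constant kinetic energy, the lighter particle has the longer wavelength.

The electron has the longer de Broglie wavelength.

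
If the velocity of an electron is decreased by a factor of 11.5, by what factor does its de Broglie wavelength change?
The wavelength increases by a factor of 11.5.

From λ = h/(mv), the wavelength is inversely proportional to velocity:

λ ∝ 1/v

If v → v/11.5, then λ → 11.5λ

When velocity is decreased by a factor of 11.5, the wavelength increases by a factor of 11.5.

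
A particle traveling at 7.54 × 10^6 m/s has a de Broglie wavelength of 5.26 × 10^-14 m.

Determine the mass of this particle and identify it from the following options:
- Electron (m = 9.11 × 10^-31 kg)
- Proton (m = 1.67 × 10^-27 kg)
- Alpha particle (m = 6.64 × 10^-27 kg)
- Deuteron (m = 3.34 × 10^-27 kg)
The particle is a proton.

From λ = h/(mv), solve for mass:

m = h/(λv)
m = (6.626 × 10^-34 J·s) / (5.26 × 10^-14 m × 7.54 × 10^6 m/s)
m = 1.67 × 10^-27 kg

Comparing with the listed masses, this is closest to a proton.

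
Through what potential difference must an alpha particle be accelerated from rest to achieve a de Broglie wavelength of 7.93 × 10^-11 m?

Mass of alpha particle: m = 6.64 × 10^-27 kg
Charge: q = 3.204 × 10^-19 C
1.64 × 10^-2 V

From λ = h/√(2mqV), we solve for V:

λ² = h²/(2mqV)
V = h²/(2mqλ²)
V = (6.626 × 10^-34 J·s)² / (2 × 6.64 × 10^-27 kg × 3.204 × 10^-19 C × (7.93 × 10^-11 m)²)
V = 1.64 × 10^-2 V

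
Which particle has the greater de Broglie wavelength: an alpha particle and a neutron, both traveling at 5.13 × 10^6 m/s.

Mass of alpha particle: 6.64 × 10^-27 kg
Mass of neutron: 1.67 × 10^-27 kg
The neutron has the longer wavelength.

Using λ = h/(mv), since both particles have the same velocity, the wavelength depends only on mass.

For alpha particle: λ₁ = h/(m₁v) = 1.95 × 10^-14 m
For neutron: λ₂ = h/(m₂v) = 7.73 × 10^-14 m

Since λ ∝ 1/m at constant velocity, the lighter particle has the longer wavelength.

The neutron has the longer de Broglie wavelength.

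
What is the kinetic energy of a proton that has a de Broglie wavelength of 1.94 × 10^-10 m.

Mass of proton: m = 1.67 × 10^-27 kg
3.49 × 10^-21 J (or 0.0218 eV)

From λ = h/√(2mKE), we solve for KE:

λ² = h²/(2mKE)
KE = h²/(2mλ²)
KE = (6.626 × 10^-34 J·s)² / (2 × 1.67 × 10^-27 kg × (1.94 × 10^-10 m)²)
KE = 3.49 × 10^-21 J
KE = 0.0218 eV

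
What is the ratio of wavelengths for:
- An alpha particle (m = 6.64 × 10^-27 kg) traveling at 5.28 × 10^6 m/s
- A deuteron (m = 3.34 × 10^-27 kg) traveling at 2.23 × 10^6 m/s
λ₁/λ₂ = 0.212

Using λ = h/(mv):

λ₁ = h/(m₁v₁) = 1.89 × 10^-14 m
λ₂ = h/(m₂v₂) = 8.90 × 10^-14 m

Ratio λ₁/λ₂ = (m₂v₂)/(m₁v₁)
         = (3.34 × 10^-27 kg × 2.23 × 10^6 m/s) / (6.64 × 10^-27 kg × 5.28 × 10^6 m/s)
         = 0.212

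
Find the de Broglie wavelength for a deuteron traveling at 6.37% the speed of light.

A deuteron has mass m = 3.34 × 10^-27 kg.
1.04 × 10^-14 m

Using the de Broglie relation λ = h/(mv):

v = 6.37% × c = 1.910 × 10^7 m/s

λ = h/(mv)
λ = (6.626 × 10^-34 J·s) / (3.34 × 10^-27 kg × 1.910 × 10^7 m/s)
λ = 1.04 × 10^-14 m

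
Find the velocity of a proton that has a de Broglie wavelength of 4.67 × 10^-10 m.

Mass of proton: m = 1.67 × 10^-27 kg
8.50 × 10^2 m/s

From the de Broglie relation λ = h/(mv), we solve for v:

v = h/(mλ)
v = (6.626 × 10^-34 J·s) / (1.67 × 10^-27 kg × 4.67 × 10^-10 m)
v = 8.50 × 10^2 m/s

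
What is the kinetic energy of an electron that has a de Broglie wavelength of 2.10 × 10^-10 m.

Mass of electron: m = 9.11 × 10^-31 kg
5.46 × 10^-18 J (or 34.1 eV)

From λ = h/√(2mKE), we solve for KE:

λ² = h²/(2mKE)
KE = h²/(2mλ²)
KE = (6.626 × 10^-34 J·s)² / (2 × 9.11 × 10^-31 kg × (2.10 × 10^-10 m)²)
KE = 5.46 × 10^-18 J
KE = 34.1 eV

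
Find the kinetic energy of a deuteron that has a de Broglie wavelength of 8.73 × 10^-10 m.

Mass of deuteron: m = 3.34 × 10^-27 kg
8.62 × 10^-23 J (or 5.38 × 10^-4 eV)

From λ = h/√(2mKE), we solve for KE:

λ² = h²/(2mKE)
KE = h²/(2mλ²)
KE = (6.626 × 10^-34 J·s)² / (2 × 3.34 × 10^-27 kg × (8.73 × 10^-10 m)²)
KE = 8.62 × 10^-23 J
KE = 5.38 × 10^-4 eV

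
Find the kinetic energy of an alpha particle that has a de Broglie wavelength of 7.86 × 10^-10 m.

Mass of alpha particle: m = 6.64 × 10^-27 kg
5.35 × 10^-23 J (or 3.34 × 10^-4 eV)

From λ = h/√(2mKE), we solve for KE:

λ² = h²/(2mKE)
KE = h²/(2mλ²)
KE = (6.626 × 10^-34 J·s)² / (2 × 6.64 × 10^-27 kg × (7.86 × 10^-10 m)²)
KE = 5.35 × 10^-23 J
KE = 3.34 × 10^-4 eV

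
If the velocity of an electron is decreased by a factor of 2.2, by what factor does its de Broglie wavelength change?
The wavelength increases by a factor of 2.2.

From λ = h/(mv), the wavelength is inversely proportional to velocity:

λ ∝ 1/v

If v → v/2.2, then λ → 2.2λ

When velocity is decreased by a factor of 2.2, the wavelength increases by a factor of 2.2.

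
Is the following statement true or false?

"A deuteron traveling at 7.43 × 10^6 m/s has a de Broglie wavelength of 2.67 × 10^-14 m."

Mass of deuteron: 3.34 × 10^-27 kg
True

The claim is correct.

Using λ = h/(mv):
λ = (6.626 × 10^-34 J·s) / (3.34 × 10^-27 kg × 7.43 × 10^6 m/s)
λ = 2.67 × 10^-14 m

This matches the claimed value.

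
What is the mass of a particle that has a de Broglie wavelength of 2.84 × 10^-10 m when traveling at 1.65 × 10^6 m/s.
1.41 × 10^-30 kg

From the de Broglie relation λ = h/(mv), we solve for m:

m = h/(λv)
m = (6.626 × 10^-34 J·s) / (2.84 × 10^-10 m × 1.65 × 10^6 m/s)
m = 1.41 × 10^-30 kg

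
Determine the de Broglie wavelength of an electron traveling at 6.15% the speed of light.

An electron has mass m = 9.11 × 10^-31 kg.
3.94 × 10^-11 m

Using the de Broglie relation λ = h/(mv):

v = 6.15% × c = 1.844 × 10^7 m/s

λ = h/(mv)
λ = (6.626 × 10^-34 J·s) / (9.11 × 10^-31 kg × 1.844 × 10^7 m/s)
λ = 3.94 × 10^-11 m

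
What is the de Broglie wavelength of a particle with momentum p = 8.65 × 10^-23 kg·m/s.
7.66 × 10^-12 m

Using the de Broglie relation λ = h/p:

λ = h/p
λ = (6.626 × 10^-34 J·s) / (8.65 × 10^-23 kg·m/s)
λ = 7.66 × 10^-12 m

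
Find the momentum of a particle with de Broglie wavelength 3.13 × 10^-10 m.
2.12 × 10^-24 kg·m/s

From the de Broglie relation λ = h/p, we solve for p:

p = h/λ
p = (6.626 × 10^-34 J·s) / (3.13 × 10^-10 m)
p = 2.12 × 10^-24 kg·m/s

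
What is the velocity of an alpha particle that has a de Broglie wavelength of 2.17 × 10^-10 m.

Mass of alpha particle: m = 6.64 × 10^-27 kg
4.60 × 10^2 m/s

From the de Broglie relation λ = h/(mv), we solve for v:

v = h/(mλ)
v = (6.626 × 10^-34 J·s) / (6.64 × 10^-27 kg × 2.17 × 10^-10 m)
v = 4.60 × 10^2 m/s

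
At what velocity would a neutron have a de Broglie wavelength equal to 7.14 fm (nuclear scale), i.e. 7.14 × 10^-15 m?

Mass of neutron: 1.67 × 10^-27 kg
5.56 × 10^7 m/s

From λ = h/(mv), solve for v:

v = h/(mλ)
v = (6.626 × 10^-34 J·s) / (1.67 × 10^-27 kg × 7.14 × 10^-15 m)
v = 5.56 × 10^7 m/s

Note: This velocity is 18.5% of the speed of light, so relativistic corrections would be needed for a more accurate calculation.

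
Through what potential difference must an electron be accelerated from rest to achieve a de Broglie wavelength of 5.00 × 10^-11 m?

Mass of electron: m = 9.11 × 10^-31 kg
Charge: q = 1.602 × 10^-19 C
602 V

From λ = h/√(2mqV), we solve for V:

λ² = h²/(2mqV)
V = h²/(2mqλ²)
V = (6.626 × 10^-34 J·s)² / (2 × 9.11 × 10^-31 kg × 1.602 × 10^-19 C × (5.00 × 10^-11 m)²)
V = 602 V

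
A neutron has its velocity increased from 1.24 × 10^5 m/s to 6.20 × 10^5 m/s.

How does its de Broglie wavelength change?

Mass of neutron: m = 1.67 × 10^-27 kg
The wavelength decreases by a factor of 5.

Using λ = h/(mv):

Initial wavelength: λ₁ = h/(mv₁) = 3.20 × 10^-12 m
Final wavelength: λ₂ = h/(mv₂) = 6.40 × 10^-13 m

Since λ ∝ 1/v, when velocity increases by a factor of 5, the wavelength decreases by a factor of 5.

λ₂/λ₁ = v₁/v₂ = 1/5

The wavelength decreases by a factor of 5.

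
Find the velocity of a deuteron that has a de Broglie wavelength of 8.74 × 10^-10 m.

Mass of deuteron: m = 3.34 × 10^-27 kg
2.27 × 10^2 m/s

From the de Broglie relation λ = h/(mv), we solve for v:

v = h/(mλ)
v = (6.626 × 10^-34 J·s) / (3.34 × 10^-27 kg × 8.74 × 10^-10 m)
v = 2.27 × 10^2 m/s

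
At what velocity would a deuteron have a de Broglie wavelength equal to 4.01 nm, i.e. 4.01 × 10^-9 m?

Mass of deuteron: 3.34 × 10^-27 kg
4.95 × 10^1 m/s

From λ = h/(mv), solve for v:

v = h/(mλ)
v = (6.626 × 10^-34 J·s) / (3.34 × 10^-27 kg × 4.01 × 10^-9 m)
v = 4.95 × 10^1 m/s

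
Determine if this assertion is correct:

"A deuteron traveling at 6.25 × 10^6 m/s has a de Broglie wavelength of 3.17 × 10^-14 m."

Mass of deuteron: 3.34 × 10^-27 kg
True

The claim is correct.

Using λ = h/(mv):
λ = (6.626 × 10^-34 J·s) / (3.34 × 10^-27 kg × 6.25 × 10^6 m/s)
λ = 3.17 × 10^-14 m

This matches the claimed value.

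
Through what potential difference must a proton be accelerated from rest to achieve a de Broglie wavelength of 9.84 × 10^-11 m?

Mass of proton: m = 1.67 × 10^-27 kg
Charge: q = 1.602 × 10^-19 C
8.47 × 10^-2 V

From λ = h/√(2mqV), we solve for V:

λ² = h²/(2mqV)
V = h²/(2mqλ²)
V = (6.626 × 10^-34 J·s)² / (2 × 1.67 × 10^-27 kg × 1.602 × 10^-19 C × (9.84 × 10^-11 m)²)
V = 8.47 × 10^-2 V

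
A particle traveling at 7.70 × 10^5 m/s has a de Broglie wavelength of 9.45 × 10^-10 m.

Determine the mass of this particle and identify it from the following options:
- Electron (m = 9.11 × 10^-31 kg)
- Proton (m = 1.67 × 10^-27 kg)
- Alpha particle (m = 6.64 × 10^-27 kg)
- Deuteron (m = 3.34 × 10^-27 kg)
The particle is an electron.

From λ = h/(mv), solve for mass:

m = h/(λv)
m = (6.626 × 10^-34 J·s) / (9.45 × 10^-10 m × 7.70 × 10^5 m/s)
m = 9.11 × 10^-31 kg

Comparing with the listed masses, this is closest to an electron.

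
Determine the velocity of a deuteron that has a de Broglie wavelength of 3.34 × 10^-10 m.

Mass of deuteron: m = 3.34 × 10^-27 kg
5.94 × 10^2 m/s

From the de Broglie relation λ = h/(mv), we solve for v:

v = h/(mλ)
v = (6.626 × 10^-34 J·s) / (3.34 × 10^-27 kg × 3.34 × 10^-10 m)
v = 5.94 × 10^2 m/s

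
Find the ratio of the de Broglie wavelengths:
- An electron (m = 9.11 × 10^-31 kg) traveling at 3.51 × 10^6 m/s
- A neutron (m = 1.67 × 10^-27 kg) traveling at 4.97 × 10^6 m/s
λ₁/λ₂ = 2.60 × 10^3

Using λ = h/(mv):

λ₁ = h/(m₁v₁) = 2.07 × 10^-10 m
λ₂ = h/(m₂v₂) = 7.98 × 10^-14 m

Ratio λ₁/λ₂ = (m₂v₂)/(m₁v₁)
         = (1.67 × 10^-27 kg × 4.97 × 10^6 m/s) / (9.11 × 10^-31 kg × 3.51 × 10^6 m/s)
         = 2.60 × 10^3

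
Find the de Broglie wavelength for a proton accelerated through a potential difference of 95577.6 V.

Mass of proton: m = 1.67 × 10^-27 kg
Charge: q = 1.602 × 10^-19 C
9.27 × 10^-14 m

When a particle is accelerated through voltage V, it gains kinetic energy KE = qV.

The de Broglie wavelength is then λ = h/√(2mqV):

λ = h/√(2mqV)
λ = (6.626 × 10^-34 J·s) / √(2 × 1.67 × 10^-27 kg × 1.602 × 10^-19 C × 95577.6 V)
λ = 9.27 × 10^-14 m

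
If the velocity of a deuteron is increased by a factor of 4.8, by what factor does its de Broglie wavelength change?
The wavelength decreases by a factor of 4.8.

From λ = h/(mv), the wavelength is inversely proportional to velocity:

λ ∝ 1/v

If v → 4.8v, then λ → λ/4.8

When velocity is increased by a factor of 4.8, the wavelength decreases by a factor of 4.8.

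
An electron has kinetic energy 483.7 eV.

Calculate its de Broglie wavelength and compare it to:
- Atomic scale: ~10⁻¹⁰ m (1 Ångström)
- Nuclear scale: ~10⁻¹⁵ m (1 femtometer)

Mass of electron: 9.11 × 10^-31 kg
λ = 5.58 × 10^-11 m, which is between nuclear and atomic scales.

Using λ = h/√(2mKE):

KE = 483.7 eV = 7.750 × 10^-17 J

λ = h/√(2mKE)
λ = (6.626 × 10^-34 J·s) / √(2 × 9.11 × 10^-31 kg × 7.750 × 10^-17 J)
λ = 5.58 × 10^-11 m

Comparison:
- Atomic scale (10⁻¹⁰ m): λ is 0.56× this size
- Nuclear scale (10⁻¹⁵ m): λ is 5.6e+04× this size

The wavelength is between nuclear and atomic scales.

This wavelength is appropriate for probing atomic structure but too large for nuclear physics experiments.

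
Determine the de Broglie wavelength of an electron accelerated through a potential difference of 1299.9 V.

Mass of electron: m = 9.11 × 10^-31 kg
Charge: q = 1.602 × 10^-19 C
3.40 × 10^-11 m

When a particle is accelerated through voltage V, it gains kinetic energy KE = qV.

The de Broglie wavelength is then λ = h/√(2mqV):

λ = h/√(2mqV)
λ = (6.626 × 10^-34 J·s) / √(2 × 9.11 × 10^-31 kg × 1.602 × 10^-19 C × 1299.9 V)
λ = 3.40 × 10^-11 m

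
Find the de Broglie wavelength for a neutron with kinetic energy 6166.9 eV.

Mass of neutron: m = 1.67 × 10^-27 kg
3.65 × 10^-13 m

Using λ = h/√(2mKE):

First convert KE to Joules: KE = 6166.9 eV = 9.880 × 10^-16 J

λ = h/√(2mKE)
λ = (6.626 × 10^-34 J·s) / √(2 × 1.67 × 10^-27 kg × 9.880 × 10^-16 J)
λ = 3.65 × 10^-13 m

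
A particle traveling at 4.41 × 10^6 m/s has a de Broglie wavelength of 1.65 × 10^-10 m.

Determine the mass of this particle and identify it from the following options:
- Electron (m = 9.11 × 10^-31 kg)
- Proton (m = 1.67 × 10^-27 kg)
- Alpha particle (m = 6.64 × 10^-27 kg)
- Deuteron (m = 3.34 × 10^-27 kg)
The particle is an electron.

From λ = h/(mv), solve for mass:

m = h/(λv)
m = (6.626 × 10^-34 J·s) / (1.65 × 10^-10 m × 4.41 × 10^6 m/s)
m = 9.11 × 10^-31 kg

Comparing with the listed masses, this is closest to an electron.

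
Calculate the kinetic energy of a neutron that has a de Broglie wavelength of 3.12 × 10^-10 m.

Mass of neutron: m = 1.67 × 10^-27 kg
1.35 × 10^-21 J (or 8.43 × 10^-3 eV)

From λ = h/√(2mKE), we solve for KE:

λ² = h²/(2mKE)
KE = h²/(2mλ²)
KE = (6.626 × 10^-34 J·s)² / (2 × 1.67 × 10^-27 kg × (3.12 × 10^-10 m)²)
KE = 1.35 × 10^-21 J
KE = 8.43 × 10^-3 eV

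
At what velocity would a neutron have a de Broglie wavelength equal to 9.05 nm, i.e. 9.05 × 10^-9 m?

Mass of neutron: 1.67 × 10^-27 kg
4.38 × 10^1 m/s

From λ = h/(mv), solve for v:

v = h/(mλ)
v = (6.626 × 10^-34 J·s) / (1.67 × 10^-27 kg × 9.05 × 10^-9 m)
v = 4.38 × 10^1 m/s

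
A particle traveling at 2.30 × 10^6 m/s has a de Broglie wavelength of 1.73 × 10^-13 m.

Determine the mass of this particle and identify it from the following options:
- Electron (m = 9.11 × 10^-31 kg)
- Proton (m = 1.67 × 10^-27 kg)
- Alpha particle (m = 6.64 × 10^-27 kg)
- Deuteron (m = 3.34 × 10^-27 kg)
The particle is a proton.

From λ = h/(mv), solve for mass:

m = h/(λv)
m = (6.626 × 10^-34 J·s) / (1.73 × 10^-13 m × 2.30 × 10^6 m/s)
m = 1.67 × 10^-27 kg

Comparing with the listed masses, this is closest to a proton.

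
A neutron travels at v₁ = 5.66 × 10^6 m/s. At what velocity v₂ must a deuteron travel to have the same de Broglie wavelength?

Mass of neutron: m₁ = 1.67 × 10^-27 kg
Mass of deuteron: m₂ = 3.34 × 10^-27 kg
v₂ = 2.83 × 10^6 m/s

For equal de Broglie wavelengths: λ₁ = λ₂

h/(m₁v₁) = h/(m₂v₂)
m₁v₁ = m₂v₂
v₂ = v₁ · (m₁/m₂)

v₂ = 5.66 × 10^6 m/s × (1.67 × 10^-27 kg / 3.34 × 10^-27 kg)
v₂ = 2.83 × 10^6 m/s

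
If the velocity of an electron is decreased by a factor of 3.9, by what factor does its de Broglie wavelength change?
The wavelength increases by a factor of 3.9.

From λ = h/(mv), the wavelength is inversely proportional to velocity:

λ ∝ 1/v

If v → v/3.9, then λ → 3.9λ

When velocity is decreased by a factor of 3.9, the wavelength increases by a factor of 3.9.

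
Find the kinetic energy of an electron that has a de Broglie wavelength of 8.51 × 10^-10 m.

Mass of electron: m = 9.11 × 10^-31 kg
3.33 × 10^-19 J (or 2.08 eV)

From λ = h/√(2mKE), we solve for KE:

λ² = h²/(2mKE)
KE = h²/(2mλ²)
KE = (6.626 × 10^-34 J·s)² / (2 × 9.11 × 10^-31 kg × (8.51 × 10^-10 m)²)
KE = 3.33 × 10^-19 J
KE = 2.08 eV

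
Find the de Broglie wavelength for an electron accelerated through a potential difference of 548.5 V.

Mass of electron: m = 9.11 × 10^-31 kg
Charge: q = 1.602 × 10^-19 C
5.24 × 10^-11 m

When a particle is accelerated through voltage V, it gains kinetic energy KE = qV.

The de Broglie wavelength is then λ = h/√(2mqV):

λ = h/√(2mqV)
λ = (6.626 × 10^-34 J·s) / √(2 × 9.11 × 10^-31 kg × 1.602 × 10^-19 C × 548.5 V)
λ = 5.24 × 10^-11 m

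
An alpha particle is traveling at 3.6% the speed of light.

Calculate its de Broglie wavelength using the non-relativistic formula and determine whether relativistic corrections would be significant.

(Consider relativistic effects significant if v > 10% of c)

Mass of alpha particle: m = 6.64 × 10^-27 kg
No, relativistic corrections are not needed.

Using the non-relativistic de Broglie formula λ = h/(mv):

v = 3.6% × c = 1.079 × 10^7 m/s

λ = h/(mv)
λ = (6.626 × 10^-34 J·s) / (6.64 × 10^-27 kg × 1.079 × 10^7 m/s)
λ = 9.25 × 10^-15 m

Since v = 3.6% of c < 10% of c, relativistic corrections are NOT significant and this non-relativistic result is a good approximation.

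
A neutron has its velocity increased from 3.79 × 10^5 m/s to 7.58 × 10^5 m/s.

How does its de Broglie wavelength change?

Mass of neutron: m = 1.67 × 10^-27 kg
The wavelength decreases by a factor of 2.

Using λ = h/(mv):

Initial wavelength: λ₁ = h/(mv₁) = 1.05 × 10^-12 m
Final wavelength: λ₂ = h/(mv₂) = 5.23 × 10^-13 m

Since λ ∝ 1/v, when velocity increases by a factor of 2, the wavelength decreases by a factor of 2.

λ₂/λ₁ = v₁/v₂ = 1/2

The wavelength decreases by a factor of 2.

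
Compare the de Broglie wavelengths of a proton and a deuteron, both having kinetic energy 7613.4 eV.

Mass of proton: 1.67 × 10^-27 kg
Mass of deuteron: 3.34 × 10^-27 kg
The proton has the longer wavelength.

Using λ = h/√(2mKE):

For proton: λ₁ = h/√(2m₁KE) = 3.28 × 10^-13 m
For deuteron: λ₂ = h/√(2m₂KE) = 2.32 × 10^-13 m

Since λ ∝ 1/√m at constant kinetic energy, the lighter particle has the longer wavelength.

The proton has the longer de Broglie wavelength.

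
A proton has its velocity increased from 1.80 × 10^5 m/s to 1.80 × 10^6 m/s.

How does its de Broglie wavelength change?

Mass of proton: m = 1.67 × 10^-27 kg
The wavelength decreases by a factor of 10.

Using λ = h/(mv):

Initial wavelength: λ₁ = h/(mv₁) = 2.20 × 10^-12 m
Final wavelength: λ₂ = h/(mv₂) = 2.20 × 10^-13 m

Since λ ∝ 1/v, when velocity increases by a factor of 10, the wavelength decreases by a factor of 10.

λ₂/λ₁ = v₁/v₂ = 1/10

The wavelength decreases by a factor of 10.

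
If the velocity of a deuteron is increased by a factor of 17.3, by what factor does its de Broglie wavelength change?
The wavelength decreases by a factor of 17.3.

From λ = h/(mv), the wavelength is inversely proportional to velocity:

λ ∝ 1/v

If v → 17.3v, then λ → λ/17.3

When velocity is increased by a factor of 17.3, the wavelength decreases by a factor of 17.3.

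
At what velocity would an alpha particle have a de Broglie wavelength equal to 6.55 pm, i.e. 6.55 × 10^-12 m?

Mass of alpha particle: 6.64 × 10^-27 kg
1.52 × 10^4 m/s

From λ = h/(mv), solve for v:

v = h/(mλ)
v = (6.626 × 10^-34 J·s) / (6.64 × 10^-27 kg × 6.55 × 10^-12 m)
v = 1.52 × 10^4 m/s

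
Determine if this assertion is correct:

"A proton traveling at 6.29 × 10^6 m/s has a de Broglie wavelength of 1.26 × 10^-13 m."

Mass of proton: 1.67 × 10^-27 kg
False

The claim is incorrect.

Using λ = h/(mv):
λ = (6.626 × 10^-34 J·s) / (1.67 × 10^-27 kg × 6.29 × 10^6 m/s)
λ = 6.31 × 10^-14 m

The actual wavelength differs from the claimed 1.26 × 10^-13 m.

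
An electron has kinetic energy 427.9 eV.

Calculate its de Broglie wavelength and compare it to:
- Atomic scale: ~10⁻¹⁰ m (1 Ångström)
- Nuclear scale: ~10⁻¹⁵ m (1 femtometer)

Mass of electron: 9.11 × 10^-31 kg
λ = 5.93 × 10^-11 m, which is between nuclear and atomic scales.

Using λ = h/√(2mKE):

KE = 427.9 eV = 6.856 × 10^-17 J

λ = h/√(2mKE)
λ = (6.626 × 10^-34 J·s) / √(2 × 9.11 × 10^-31 kg × 6.856 × 10^-17 J)
λ = 5.93 × 10^-11 m

Comparison:
- Atomic scale (10⁻¹⁰ m): λ is 0.59× this size
- Nuclear scale (10⁻¹⁵ m): λ is 5.9e+04× this size

The wavelength is between nuclear and atomic scales.

This wavelength is appropriate for probing atomic structure but too large for nuclear physics experiments.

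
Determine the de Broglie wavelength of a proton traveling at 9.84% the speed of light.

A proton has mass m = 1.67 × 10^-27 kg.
1.34 × 10^-14 m

Using the de Broglie relation λ = h/(mv):

v = 9.84% × c = 2.950 × 10^7 m/s

λ = h/(mv)
λ = (6.626 × 10^-34 J·s) / (1.67 × 10^-27 kg × 2.950 × 10^7 m/s)
λ = 1.34 × 10^-14 m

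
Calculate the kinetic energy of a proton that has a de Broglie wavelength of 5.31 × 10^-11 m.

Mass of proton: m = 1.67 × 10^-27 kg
4.66 × 10^-20 J (or 0.291 eV)

From λ = h/√(2mKE), we solve for KE:

λ² = h²/(2mKE)
KE = h²/(2mλ²)
KE = (6.626 × 10^-34 J·s)² / (2 × 1.67 × 10^-27 kg × (5.31 × 10^-11 m)²)
KE = 4.66 × 10^-20 J
KE = 0.291 eV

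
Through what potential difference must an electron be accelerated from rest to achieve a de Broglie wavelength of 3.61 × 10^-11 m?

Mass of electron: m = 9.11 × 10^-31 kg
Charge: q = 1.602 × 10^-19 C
1.15 × 10^3 V

From λ = h/√(2mqV), we solve for V:

λ² = h²/(2mqV)
V = h²/(2mqλ²)
V = (6.626 × 10^-34 J·s)² / (2 × 9.11 × 10^-31 kg × 1.602 × 10^-19 C × (3.61 × 10^-11 m)²)
V = 1.15 × 10^3 V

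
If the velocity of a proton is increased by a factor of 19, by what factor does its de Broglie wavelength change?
The wavelength decreases by a factor of 19.

From λ = h/(mv), the wavelength is inversely proportional to velocity:

λ ∝ 1/v

If v → 19v, then λ → λ/19

When velocity is increased by a factor of 19, the wavelength decreases by a factor of 19.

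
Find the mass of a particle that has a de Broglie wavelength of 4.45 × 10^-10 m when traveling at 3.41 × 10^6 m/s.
4.37 × 10^-31 kg

From the de Broglie relation λ = h/(mv), we solve for m:

m = h/(λv)
m = (6.626 × 10^-34 J·s) / (4.45 × 10^-10 m × 3.41 × 10^6 m/s)
m = 4.37 × 10^-31 kg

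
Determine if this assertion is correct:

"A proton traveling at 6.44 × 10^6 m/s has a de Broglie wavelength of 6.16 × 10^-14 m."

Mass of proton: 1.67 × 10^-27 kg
True

The claim is correct.

Using λ = h/(mv):
λ = (6.626 × 10^-34 J·s) / (1.67 × 10^-27 kg × 6.44 × 10^6 m/s)
λ = 6.16 × 10^-14 m

This matches the claimed value.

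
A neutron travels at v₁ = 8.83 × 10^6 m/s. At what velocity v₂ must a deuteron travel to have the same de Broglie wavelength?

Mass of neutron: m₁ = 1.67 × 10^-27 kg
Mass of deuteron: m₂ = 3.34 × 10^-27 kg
v₂ = 4.42 × 10^6 m/s

For equal de Broglie wavelengths: λ₁ = λ₂

h/(m₁v₁) = h/(m₂v₂)
m₁v₁ = m₂v₂
v₂ = v₁ · (m₁/m₂)

v₂ = 8.83 × 10^6 m/s × (1.67 × 10^-27 kg / 3.34 × 10^-27 kg)
v₂ = 4.42 × 10^6 m/s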